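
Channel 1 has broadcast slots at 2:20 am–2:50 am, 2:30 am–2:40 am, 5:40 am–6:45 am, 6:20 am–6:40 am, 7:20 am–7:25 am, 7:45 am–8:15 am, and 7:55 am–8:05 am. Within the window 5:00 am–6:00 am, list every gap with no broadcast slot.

Covered (merged): 2:20 am-2:50 am, 5:40 am-6:45 am, 7:20 am-7:25 am, 7:45 am-8:15 am.
Uncovered inside 5:00 am-6:00 am: 5:00 am-5:40 am.

5:00 am-5:40 am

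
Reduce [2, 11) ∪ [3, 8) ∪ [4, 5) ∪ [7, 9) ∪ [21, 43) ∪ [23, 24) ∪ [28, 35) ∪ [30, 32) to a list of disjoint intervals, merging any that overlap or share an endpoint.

[2, 11) ∪ [21, 43)

[3, 8) overlaps/touches [2, 11) → extend to [2, 11).
[4, 5) overlaps/touches [2, 11) → extend to [2, 11).
[7, 9) overlaps/touches [2, 11) → extend to [2, 11).
[21, 43) is disjoint → start new block.
[23, 24) overlaps/touches [21, 43) → extend to [21, 43).
[28, 35) overlaps/touches [21, 43) → extend to [21, 43).
[30, 32) overlaps/touches [21, 43) → extend to [21, 43).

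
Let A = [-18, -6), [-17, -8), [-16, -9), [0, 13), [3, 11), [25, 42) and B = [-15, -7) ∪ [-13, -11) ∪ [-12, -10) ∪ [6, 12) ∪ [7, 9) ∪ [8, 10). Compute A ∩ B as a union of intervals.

Merge the first list: [-18, -6), [0, 13), [25, 42).
Merge the second list: [-15, -7), [6, 12).
[-18, -6) ∩ B → [-15, -7).
[0, 13) ∩ B → [6, 12).
[25, 42) meets no B interval.

[-15, -7) ∪ [6, 12)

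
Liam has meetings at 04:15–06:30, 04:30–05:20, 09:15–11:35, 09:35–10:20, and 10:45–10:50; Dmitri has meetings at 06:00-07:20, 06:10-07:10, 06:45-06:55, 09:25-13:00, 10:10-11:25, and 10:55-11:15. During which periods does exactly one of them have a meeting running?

A, merged: 04:15-06:30, 09:15-11:35.
B, merged: 06:00-07:20, 09:25-13:00.
Only in the first: 04:15-06:00, 09:15-09:25.
Only in the second: 06:30-07:20, 11:35-13:00.
Together these are the periods covered by exactly one.

04:15-06:00, 06:30-07:20, 09:15-09:25, 11:35-13:00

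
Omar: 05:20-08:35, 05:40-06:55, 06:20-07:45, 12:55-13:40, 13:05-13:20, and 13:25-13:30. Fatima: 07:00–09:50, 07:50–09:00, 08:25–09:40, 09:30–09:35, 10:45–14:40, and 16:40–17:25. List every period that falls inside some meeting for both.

Merge the first list: 05:20-08:35, 12:55-13:40.
Merge the second list: 07:00-09:50, 10:45-14:40, 16:40-17:25.
05:20-08:35 overlaps B on 07:00-08:35.
12:55-13:40 overlaps B on 12:55-13:40.

07:00-08:35, 12:55-13:40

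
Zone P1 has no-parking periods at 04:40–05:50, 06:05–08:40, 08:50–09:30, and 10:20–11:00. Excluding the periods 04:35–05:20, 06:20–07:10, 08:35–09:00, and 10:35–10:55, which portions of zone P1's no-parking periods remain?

04:40–05:50 minus B → 05:20–05:50.
06:05–08:40 minus B → 06:05–06:20, 07:10–08:35.
08:50–09:30 minus B → 09:00–09:30.
10:20–11:00 minus B → 10:20–10:35, 10:55–11:00.

05:20–05:50, 06:05–06:20, 07:10–08:35, 09:00–09:30, 10:20–10:35, 10:55–11:00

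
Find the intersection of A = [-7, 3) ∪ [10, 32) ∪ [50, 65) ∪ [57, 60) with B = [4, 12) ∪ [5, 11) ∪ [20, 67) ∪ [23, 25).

First set merges to [-7, 3), [10, 32), [50, 65).
Second set merges to [4, 12), [20, 67).
[-7, 3): no overlap with the second set.
[10, 32) meets the second set on [10, 12), [20, 32).
[50, 65) meets the second set on [50, 65).

[10, 12) ∪ [20, 32) ∪ [50, 65)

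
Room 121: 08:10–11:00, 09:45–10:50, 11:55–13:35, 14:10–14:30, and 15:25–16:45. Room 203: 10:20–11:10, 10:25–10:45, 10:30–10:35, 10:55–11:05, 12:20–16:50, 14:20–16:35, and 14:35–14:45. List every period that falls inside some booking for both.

Merge the first list: 08:10–11:00, 11:55–13:35, 14:10–14:30, 15:25–16:45.
Merge the second list: 10:20–11:10, 12:20–16:50.
08:10–11:00 meets the second set on 10:20–11:00.
11:55–13:35 meets the second set on 12:20–13:35.
14:10–14:30 meets the second set on 14:10–14:30.
15:25–16:45 meets the second set on 15:25–16:45.

10:20–11:00, 12:20–13:35, 14:10–14:30, 15:25–16:45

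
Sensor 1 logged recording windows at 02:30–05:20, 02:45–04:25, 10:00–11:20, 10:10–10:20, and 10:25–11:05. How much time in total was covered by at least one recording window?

4 h 10 min

Merged: 02:30–05:20, 10:00–11:20.
Lengths: 2 h 50 min + 1 h 20 min = 4 h 10 min.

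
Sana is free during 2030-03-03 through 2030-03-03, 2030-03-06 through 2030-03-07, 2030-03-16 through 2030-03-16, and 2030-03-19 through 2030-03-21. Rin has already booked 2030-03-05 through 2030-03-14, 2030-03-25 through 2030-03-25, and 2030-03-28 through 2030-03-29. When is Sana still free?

2030-03-03 through 2030-03-03, 2030-03-16 through 2030-03-16, 2030-03-19 through 2030-03-21

2030-03-03 through 2030-03-03: no B overlap → unchanged.
2030-03-06 through 2030-03-07: fully covered by B → removed.
2030-03-16 through 2030-03-16: no B overlap → unchanged.
2030-03-19 through 2030-03-21: no B overlap → unchanged.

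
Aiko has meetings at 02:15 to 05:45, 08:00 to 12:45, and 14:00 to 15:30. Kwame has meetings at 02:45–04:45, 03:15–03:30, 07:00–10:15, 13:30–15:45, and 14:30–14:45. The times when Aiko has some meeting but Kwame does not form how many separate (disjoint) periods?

B, merged: 02:45–04:45, 07:00–10:15, 13:30–15:45.
A \ B = 02:15–02:45, 04:45–05:45, 10:15–12:45.
That is 3 disjoint pieces.

3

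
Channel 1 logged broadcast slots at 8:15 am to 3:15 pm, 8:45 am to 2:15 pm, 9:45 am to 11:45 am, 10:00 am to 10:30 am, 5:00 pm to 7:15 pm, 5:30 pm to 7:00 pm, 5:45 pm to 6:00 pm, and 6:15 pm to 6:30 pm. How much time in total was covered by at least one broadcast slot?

Merged: 8:15 am–3:15 pm, 5:00 pm–7:15 pm.
Lengths: 7 h + 2 h 15 min = 9 h 15 min.

9 h 15 min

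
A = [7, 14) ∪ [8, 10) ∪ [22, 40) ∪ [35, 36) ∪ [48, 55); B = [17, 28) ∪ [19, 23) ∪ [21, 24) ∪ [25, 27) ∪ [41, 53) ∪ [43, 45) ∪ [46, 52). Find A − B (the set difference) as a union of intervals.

Merge the first list: [7, 14), [22, 40), [48, 55).
Merge the second list: [17, 28), [41, 53).
[7, 14): no B overlap → unchanged.
[22, 40) minus B → [28, 40).
[48, 55) minus B → [53, 55).

[7, 14) ∪ [28, 40) ∪ [53, 55)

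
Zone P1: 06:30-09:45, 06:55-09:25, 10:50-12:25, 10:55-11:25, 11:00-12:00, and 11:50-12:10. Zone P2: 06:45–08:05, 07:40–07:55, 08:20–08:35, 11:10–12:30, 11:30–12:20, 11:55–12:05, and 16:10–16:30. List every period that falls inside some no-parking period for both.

First set merges to 06:30-09:45, 10:50-12:25.
Second set merges to 06:45-08:05, 08:20-08:35, 11:10-12:30, 16:10-16:30.
06:30-09:45 meets the second set on 06:45-08:05, 08:20-08:35.
10:50-12:25 meets the second set on 11:10-12:25.

06:45-08:05, 08:20-08:35, 11:10-12:25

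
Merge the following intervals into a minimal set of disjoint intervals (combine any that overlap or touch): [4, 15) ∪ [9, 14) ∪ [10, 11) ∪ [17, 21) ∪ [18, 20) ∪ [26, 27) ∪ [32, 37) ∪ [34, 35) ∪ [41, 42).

[4, 15) ∪ [17, 21) ∪ [26, 27) ∪ [32, 37) ∪ [41, 42)

[9, 14) overlaps/touches [4, 15) → extend to [4, 15).
[10, 11) overlaps/touches [4, 15) → extend to [4, 15).
[17, 21) is disjoint → start new block.
[18, 20) overlaps/touches [17, 21) → extend to [17, 21).
[26, 27) is disjoint → start new block.
[32, 37) is disjoint → start new block.
[34, 35) overlaps/touches [32, 37) → extend to [32, 37).
[41, 42) is disjoint → start new block.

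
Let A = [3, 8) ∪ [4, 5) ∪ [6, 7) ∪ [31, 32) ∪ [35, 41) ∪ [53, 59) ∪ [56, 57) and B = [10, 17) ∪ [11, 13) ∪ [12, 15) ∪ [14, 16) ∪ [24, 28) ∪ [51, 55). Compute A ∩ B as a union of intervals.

A, merged: [3, 8), [31, 32), [35, 41), [53, 59).
B, merged: [10, 17), [24, 28), [51, 55).
[3, 8) meets no B interval.
[31, 32) meets no B interval.
[35, 41) meets no B interval.
[53, 59) ∩ B → [53, 55).

[53, 55)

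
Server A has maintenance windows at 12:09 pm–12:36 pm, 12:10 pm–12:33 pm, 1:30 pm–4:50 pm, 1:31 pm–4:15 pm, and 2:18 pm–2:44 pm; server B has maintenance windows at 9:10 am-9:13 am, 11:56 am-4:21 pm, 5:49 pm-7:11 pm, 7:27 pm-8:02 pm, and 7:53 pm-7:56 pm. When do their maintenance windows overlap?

First set merges to 12:09 pm–12:36 pm, 1:30 pm–4:50 pm.
Second set merges to 9:10 am–9:13 am, 11:56 am–4:21 pm, 5:49 pm–7:11 pm, 7:27 pm–8:02 pm.
12:09 pm–12:36 pm overlaps B on 12:09 pm–12:36 pm.
1:30 pm–4:50 pm overlaps B on 1:30 pm–4:21 pm.

12:09 pm–12:36 pm, 1:30 pm–4:21 pm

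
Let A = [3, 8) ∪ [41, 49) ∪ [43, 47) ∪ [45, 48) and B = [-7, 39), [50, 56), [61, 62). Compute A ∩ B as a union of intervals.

[3, 8)

Merge the first list: [3, 8), [41, 49).
[3, 8) meets the second set on [3, 8).
[41, 49): no overlap with the second set.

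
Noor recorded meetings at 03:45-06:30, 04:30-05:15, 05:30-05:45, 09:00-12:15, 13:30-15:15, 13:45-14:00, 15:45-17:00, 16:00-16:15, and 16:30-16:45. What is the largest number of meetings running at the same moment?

Walk the sorted start/end points keeping a running depth.
The depth first hits 2 at 04:30.

2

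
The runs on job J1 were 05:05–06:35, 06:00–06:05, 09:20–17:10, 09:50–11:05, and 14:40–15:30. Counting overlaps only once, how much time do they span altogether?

9 h 20 min

Merged: 05:05-06:35, 09:20-17:10.
Lengths: 1 h 30 min + 7 h 50 min = 9 h 20 min.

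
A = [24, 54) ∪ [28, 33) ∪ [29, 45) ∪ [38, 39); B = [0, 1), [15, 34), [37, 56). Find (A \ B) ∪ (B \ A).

[0, 1) ∪ [15, 24) ∪ [34, 37) ∪ [54, 56)

A, merged: [24, 54).
A but not B: [34, 37).
B but not A: [0, 1), [15, 24), [54, 56).
Combining gives A △ B.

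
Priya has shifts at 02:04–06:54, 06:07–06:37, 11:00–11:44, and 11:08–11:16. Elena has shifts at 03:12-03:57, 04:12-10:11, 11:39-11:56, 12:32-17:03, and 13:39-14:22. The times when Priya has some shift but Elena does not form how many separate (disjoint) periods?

3

First set merges to 02:04-06:54, 11:00-11:44.
Second set merges to 03:12-03:57, 04:12-10:11, 11:39-11:56, 12:32-17:03.
A \ B = 02:04-03:12, 03:57-04:12, 11:00-11:39.
That is 3 disjoint pieces.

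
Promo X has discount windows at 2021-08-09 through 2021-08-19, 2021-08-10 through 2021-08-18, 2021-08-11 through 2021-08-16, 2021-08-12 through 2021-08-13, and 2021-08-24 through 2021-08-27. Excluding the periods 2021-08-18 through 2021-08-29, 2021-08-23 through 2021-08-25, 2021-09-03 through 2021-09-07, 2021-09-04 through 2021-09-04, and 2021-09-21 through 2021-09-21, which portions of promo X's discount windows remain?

2021-08-09 through 2021-08-17

First set merges to 2021-08-09 through 2021-08-19, 2021-08-24 through 2021-08-27.
Second set merges to 2021-08-18 through 2021-08-29, 2021-09-03 through 2021-09-07, 2021-09-21 through 2021-09-21.
2021-08-09 through 2021-08-19 \ B = 2021-08-09 through 2021-08-17.
2021-08-24 through 2021-08-27: entirely removed.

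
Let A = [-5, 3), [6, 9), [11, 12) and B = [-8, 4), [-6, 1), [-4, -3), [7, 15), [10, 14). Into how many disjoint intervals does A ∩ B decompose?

Merge the second list: [-8, 4), [7, 15).
A ∩ B = [-5, 3), [7, 9), [11, 12).
That is 3 disjoint pieces.

3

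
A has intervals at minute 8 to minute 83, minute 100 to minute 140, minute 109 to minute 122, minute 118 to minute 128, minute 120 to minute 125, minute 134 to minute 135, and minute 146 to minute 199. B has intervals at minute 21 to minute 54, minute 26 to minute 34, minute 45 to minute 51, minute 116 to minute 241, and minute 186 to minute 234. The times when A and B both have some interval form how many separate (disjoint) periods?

3

Merge the first list: minute 8 to minute 83, minute 100 to minute 140, minute 146 to minute 199.
Merge the second list: minute 21 to minute 54, minute 116 to minute 241.
A ∩ B = minute 21 to minute 54, minute 116 to minute 140, minute 146 to minute 199.
That is 3 disjoint pieces.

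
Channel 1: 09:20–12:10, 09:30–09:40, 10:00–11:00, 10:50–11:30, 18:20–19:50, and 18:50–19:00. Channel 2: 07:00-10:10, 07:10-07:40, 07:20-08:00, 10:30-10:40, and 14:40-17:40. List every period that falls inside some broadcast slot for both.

A, merged: 09:20-12:10, 18:20-19:50.
B, merged: 07:00-10:10, 10:30-10:40, 14:40-17:40.
09:20-12:10 ∩ B → 09:20-10:10, 10:30-10:40.
18:20-19:50 meets no B interval.

09:20-10:10, 10:30-10:40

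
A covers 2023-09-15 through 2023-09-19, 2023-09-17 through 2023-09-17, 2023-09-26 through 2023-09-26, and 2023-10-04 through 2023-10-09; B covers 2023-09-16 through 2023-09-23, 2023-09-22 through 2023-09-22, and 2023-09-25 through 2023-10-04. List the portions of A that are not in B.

Merge the first list: 2023-09-15 through 2023-09-19, 2023-09-26 through 2023-09-26, 2023-10-04 through 2023-10-09.
Merge the second list: 2023-09-16 through 2023-09-23, 2023-09-25 through 2023-10-04.
2023-09-15 through 2023-09-19 \ B = 2023-09-15 through 2023-09-15.
2023-09-26 through 2023-09-26: entirely removed.
2023-10-04 through 2023-10-09 \ B = 2023-10-05 through 2023-10-09.

2023-09-15 through 2023-09-15, 2023-10-05 through 2023-10-09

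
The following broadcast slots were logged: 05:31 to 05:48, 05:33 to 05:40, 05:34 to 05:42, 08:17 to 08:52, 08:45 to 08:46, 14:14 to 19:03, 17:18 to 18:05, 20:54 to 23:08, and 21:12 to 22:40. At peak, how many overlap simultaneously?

3

Walk the sorted start/end points keeping a running depth.
The depth first hits 3 at 05:34.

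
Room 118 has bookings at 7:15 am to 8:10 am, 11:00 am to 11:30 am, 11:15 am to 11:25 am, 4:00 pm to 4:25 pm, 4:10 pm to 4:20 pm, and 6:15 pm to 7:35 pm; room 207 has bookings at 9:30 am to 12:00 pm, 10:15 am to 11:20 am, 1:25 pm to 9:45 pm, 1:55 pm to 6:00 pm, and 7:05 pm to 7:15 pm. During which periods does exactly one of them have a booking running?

7:15 am–8:10 am, 9:30 am–11:00 am, 11:30 am–12:00 pm, 1:25 pm–4:00 pm, 4:25 pm–6:15 pm, 7:35 pm–9:45 pm

First set merges to 7:15 am–8:10 am, 11:00 am–11:30 am, 4:00 pm–4:25 pm, 6:15 pm–7:35 pm.
Second set merges to 9:30 am–12:00 pm, 1:25 pm–9:45 pm.
A but not B: 7:15 am–8:10 am.
B but not A: 9:30 am–11:00 am, 11:30 am–12:00 pm, 1:25 pm–4:00 pm, 4:25 pm–6:15 pm, 7:35 pm–9:45 pm.
Combining gives A △ B.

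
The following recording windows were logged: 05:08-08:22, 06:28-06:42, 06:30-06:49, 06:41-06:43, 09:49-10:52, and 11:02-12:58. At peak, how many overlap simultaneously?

At 06:41, 4 of the intervals are simultaneously active.
No point has more.

4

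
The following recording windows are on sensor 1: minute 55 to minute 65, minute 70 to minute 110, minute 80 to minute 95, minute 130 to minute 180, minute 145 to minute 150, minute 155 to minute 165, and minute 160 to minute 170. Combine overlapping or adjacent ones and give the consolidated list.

minute 55 to minute 65, minute 70 to minute 110, minute 130 to minute 180

minute 70 to minute 110 is disjoint → start new block.
minute 80 to minute 95 overlaps/touches minute 70 to minute 110 → extend to minute 70 to minute 110.
minute 130 to minute 180 is disjoint → start new block.
minute 145 to minute 150 overlaps/touches minute 130 to minute 180 → extend to minute 130 to minute 180.
minute 155 to minute 165 overlaps/touches minute 130 to minute 180 → extend to minute 130 to minute 180.
minute 160 to minute 170 overlaps/touches minute 130 to minute 180 → extend to minute 130 to minute 180.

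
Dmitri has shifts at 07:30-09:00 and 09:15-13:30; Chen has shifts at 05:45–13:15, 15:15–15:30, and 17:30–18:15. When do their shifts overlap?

07:30–09:00 ∩ B → 07:30–09:00.
09:15–13:30 ∩ B → 09:15–13:15.

07:30–09:00, 09:15–13:15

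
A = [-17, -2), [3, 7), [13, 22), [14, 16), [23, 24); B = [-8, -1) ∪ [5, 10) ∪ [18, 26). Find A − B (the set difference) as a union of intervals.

A, merged: [-17, -2), [3, 7), [13, 22), [23, 24).
[-17, -2) with B removed leaves [-17, -8).
[3, 7) with B removed leaves [3, 5).
[13, 22) with B removed leaves [13, 18).
[23, 24) lies entirely inside B → drops out.

[-17, -8) ∪ [3, 5) ∪ [13, 18)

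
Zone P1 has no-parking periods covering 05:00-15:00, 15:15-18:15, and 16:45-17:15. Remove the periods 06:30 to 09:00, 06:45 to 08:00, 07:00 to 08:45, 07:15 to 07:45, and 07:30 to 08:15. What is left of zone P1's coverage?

05:00-06:30, 09:00-15:00, 15:15-18:15

First set merges to 05:00-15:00, 15:15-18:15.
Second set merges to 06:30-09:00.
05:00-15:00 with B removed leaves 05:00-06:30, 09:00-15:00.
15:15-18:15 is untouched.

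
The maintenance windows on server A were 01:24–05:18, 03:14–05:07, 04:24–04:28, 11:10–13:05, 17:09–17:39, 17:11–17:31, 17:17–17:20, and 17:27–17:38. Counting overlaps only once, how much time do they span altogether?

6 h 19 min

Merged: 01:24–05:18, 11:10–13:05, 17:09–17:39.
Lengths: 3 h 54 min + 1 h 55 min + 30 min = 6 h 19 min.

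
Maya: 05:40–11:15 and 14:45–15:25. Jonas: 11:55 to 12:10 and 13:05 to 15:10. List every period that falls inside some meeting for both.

05:40-11:15 meets no B interval.
14:45-15:25 ∩ B → 14:45-15:10.

14:45-15:10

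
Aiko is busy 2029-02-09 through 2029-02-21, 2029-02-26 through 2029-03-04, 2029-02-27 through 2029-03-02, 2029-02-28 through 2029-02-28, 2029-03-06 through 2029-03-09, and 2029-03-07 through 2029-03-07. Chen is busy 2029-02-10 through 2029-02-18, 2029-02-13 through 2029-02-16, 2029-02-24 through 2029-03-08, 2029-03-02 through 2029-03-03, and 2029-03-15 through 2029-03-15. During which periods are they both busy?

2029-02-10 through 2029-02-18, 2029-02-26 through 2029-03-04, 2029-03-06 through 2029-03-08

A, merged: 2029-02-09 through 2029-02-21, 2029-02-26 through 2029-03-04, 2029-03-06 through 2029-03-09.
B, merged: 2029-02-10 through 2029-02-18, 2029-02-24 through 2029-03-08, 2029-03-15 through 2029-03-15.
2029-02-09 through 2029-02-21 ∩ B → 2029-02-10 through 2029-02-18.
2029-02-26 through 2029-03-04 ∩ B → 2029-02-26 through 2029-03-04.
2029-03-06 through 2029-03-09 ∩ B → 2029-03-06 through 2029-03-08.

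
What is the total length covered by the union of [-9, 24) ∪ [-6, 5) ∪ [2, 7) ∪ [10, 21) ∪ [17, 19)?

Merged: [-9, 24).
Length: 33.

33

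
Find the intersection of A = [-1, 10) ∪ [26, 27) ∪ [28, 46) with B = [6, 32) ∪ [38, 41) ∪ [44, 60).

[-1, 10) meets the second set on [6, 10).
[26, 27) meets the second set on [26, 27).
[28, 46) meets the second set on [28, 32), [38, 41), [44, 46).

[6, 10) ∪ [26, 27) ∪ [28, 32) ∪ [38, 41) ∪ [44, 46)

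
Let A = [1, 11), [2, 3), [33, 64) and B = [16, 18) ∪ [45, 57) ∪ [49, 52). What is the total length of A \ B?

First set merges to [1, 11), [33, 64).
Second set merges to [16, 18), [45, 57).
A \ B = [1, 11), [33, 45), [57, 64).
Total: 10 + 12 + 7 = 29.

29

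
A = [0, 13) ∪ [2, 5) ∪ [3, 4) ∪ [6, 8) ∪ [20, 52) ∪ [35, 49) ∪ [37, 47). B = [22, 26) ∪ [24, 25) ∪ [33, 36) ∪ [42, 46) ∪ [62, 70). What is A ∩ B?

[22, 26) ∪ [33, 36) ∪ [42, 46)

A, merged: [0, 13), [20, 52).
B, merged: [22, 26), [33, 36), [42, 46), [62, 70).
[0, 13): no overlap with the second set.
[20, 52) meets the second set on [22, 26), [33, 36), [42, 46).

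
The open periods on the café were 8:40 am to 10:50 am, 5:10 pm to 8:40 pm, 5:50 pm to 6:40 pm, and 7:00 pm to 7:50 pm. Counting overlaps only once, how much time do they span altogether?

Merged: 8:40 am–10:50 am, 5:10 pm–8:40 pm.
Lengths: 2 h 10 min + 3 h 30 min = 5 h 40 min.

5 h 40 min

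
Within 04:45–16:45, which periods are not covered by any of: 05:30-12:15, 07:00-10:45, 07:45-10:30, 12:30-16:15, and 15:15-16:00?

04:45-05:30, 12:15-12:30, 16:15-16:45

The merged coverage is 05:30-12:15, 12:30-16:15.
Complement within 04:45-16:45: 04:45-05:30, 12:15-12:30, 16:15-16:45.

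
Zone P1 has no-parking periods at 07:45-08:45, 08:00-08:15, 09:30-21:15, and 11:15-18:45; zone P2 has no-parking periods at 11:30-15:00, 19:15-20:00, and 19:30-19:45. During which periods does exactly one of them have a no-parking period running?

07:45–08:45, 09:30–11:30, 15:00–19:15, 20:00–21:15

Merge the first list: 07:45–08:45, 09:30–21:15.
Merge the second list: 11:30–15:00, 19:15–20:00.
A but not B: 07:45–08:45, 09:30–11:30, 15:00–19:15, 20:00–21:15.
B but not A: none.
Combining gives A △ B.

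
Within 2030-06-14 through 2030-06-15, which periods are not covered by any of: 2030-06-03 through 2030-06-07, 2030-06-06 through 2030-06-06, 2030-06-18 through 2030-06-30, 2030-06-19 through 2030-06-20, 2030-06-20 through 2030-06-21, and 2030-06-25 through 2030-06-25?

2030-06-14 through 2030-06-15

After merging, the occupied span is 2030-06-03 through 2030-06-07, 2030-06-18 through 2030-06-30.
Gaps within 2030-06-14 through 2030-06-15: 2030-06-14 through 2030-06-15.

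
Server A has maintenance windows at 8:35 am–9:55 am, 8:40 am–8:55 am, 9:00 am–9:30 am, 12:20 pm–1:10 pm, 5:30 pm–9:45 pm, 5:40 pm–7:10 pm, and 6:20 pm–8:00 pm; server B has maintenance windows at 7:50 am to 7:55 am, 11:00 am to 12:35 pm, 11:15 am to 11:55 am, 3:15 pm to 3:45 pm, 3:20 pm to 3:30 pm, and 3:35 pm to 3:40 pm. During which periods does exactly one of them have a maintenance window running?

First set merges to 8:35 am–9:55 am, 12:20 pm–1:10 pm, 5:30 pm–9:45 pm.
Second set merges to 7:50 am–7:55 am, 11:00 am–12:35 pm, 3:15 pm–3:45 pm.
A but not B: 8:35 am–9:55 am, 12:35 pm–1:10 pm, 5:30 pm–9:45 pm.
B but not A: 7:50 am–7:55 am, 11:00 am–12:20 pm, 3:15 pm–3:45 pm.
Combining gives A △ B.

7:50 am–7:55 am, 8:35 am–9:55 am, 11:00 am–12:20 pm, 12:35 pm–1:10 pm, 3:15 pm–3:45 pm, 5:30 pm–9:45 pm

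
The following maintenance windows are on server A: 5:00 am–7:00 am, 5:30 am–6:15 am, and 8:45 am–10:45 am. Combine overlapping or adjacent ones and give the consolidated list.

5:30 am-6:15 am overlaps/touches 5:00 am-7:00 am → extend to 5:00 am-7:00 am.
8:45 am-10:45 am is disjoint → start new block.

5:00 am-7:00 am, 8:45 am-10:45 am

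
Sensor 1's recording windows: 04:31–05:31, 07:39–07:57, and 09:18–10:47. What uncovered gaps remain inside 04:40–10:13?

After merging, the occupied span is 04:31–05:31, 07:39–07:57, 09:18–10:47.
Uncovered inside 04:40–10:13: 05:31–07:39, 07:57–09:18.

05:31–07:39, 07:57–09:18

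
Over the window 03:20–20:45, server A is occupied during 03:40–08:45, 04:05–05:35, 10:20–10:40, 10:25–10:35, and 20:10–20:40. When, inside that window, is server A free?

The merged coverage is 03:40–08:45, 10:20–10:40, 20:10–20:40.
Complement within 03:20–20:45: 03:20–03:40, 08:45–10:20, 10:40–20:10, 20:40–20:45.

03:20–03:40, 08:45–10:20, 10:40–20:10, 20:40–20:45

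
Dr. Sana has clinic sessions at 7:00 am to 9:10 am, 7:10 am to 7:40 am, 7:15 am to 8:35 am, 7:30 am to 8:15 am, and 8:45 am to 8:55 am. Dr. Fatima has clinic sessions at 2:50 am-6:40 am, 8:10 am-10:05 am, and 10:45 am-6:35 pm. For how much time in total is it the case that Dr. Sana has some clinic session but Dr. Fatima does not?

1 h 10 min

A, merged: 7:00 am–9:10 am.
A \ B = 7:00 am–8:10 am.
Total: 1 h 10 min.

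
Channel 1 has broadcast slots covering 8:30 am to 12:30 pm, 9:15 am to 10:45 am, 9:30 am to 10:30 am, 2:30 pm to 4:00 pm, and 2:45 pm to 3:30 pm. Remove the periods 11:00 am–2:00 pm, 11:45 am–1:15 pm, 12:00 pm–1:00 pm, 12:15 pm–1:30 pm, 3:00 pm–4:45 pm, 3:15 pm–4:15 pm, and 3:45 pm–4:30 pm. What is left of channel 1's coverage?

8:30 am-11:00 am, 2:30 pm-3:00 pm

First set merges to 8:30 am-12:30 pm, 2:30 pm-4:00 pm.
Second set merges to 11:00 am-2:00 pm, 3:00 pm-4:45 pm.
8:30 am-12:30 pm with B removed leaves 8:30 am-11:00 am.
2:30 pm-4:00 pm with B removed leaves 2:30 pm-3:00 pm.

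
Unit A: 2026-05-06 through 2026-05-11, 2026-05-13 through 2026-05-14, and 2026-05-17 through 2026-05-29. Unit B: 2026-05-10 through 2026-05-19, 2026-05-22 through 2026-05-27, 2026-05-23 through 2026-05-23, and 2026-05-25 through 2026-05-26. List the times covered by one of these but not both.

2026-05-06 through 2026-05-09, 2026-05-12 through 2026-05-12, 2026-05-15 through 2026-05-16, 2026-05-20 through 2026-05-21, 2026-05-28 through 2026-05-29

Second set merges to 2026-05-10 through 2026-05-19, 2026-05-22 through 2026-05-27.
Only in the first: 2026-05-06 through 2026-05-09, 2026-05-20 through 2026-05-21, 2026-05-28 through 2026-05-29.
Only in the second: 2026-05-12 through 2026-05-12, 2026-05-15 through 2026-05-16.
Together these are the periods covered by exactly one.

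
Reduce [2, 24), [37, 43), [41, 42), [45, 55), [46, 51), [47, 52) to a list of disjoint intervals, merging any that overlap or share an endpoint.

[37, 43) is disjoint → start new block.
[41, 42) overlaps/touches [37, 43) → extend to [37, 43).
[45, 55) is disjoint → start new block.
[46, 51) overlaps/touches [45, 55) → extend to [45, 55).
[47, 52) overlaps/touches [45, 55) → extend to [45, 55).

[2, 24) ∪ [37, 43) ∪ [45, 55)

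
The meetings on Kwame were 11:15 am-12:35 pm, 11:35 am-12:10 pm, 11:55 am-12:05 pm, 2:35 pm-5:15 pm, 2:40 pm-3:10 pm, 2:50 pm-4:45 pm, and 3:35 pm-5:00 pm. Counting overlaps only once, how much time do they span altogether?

Merged: 11:15 am–12:35 pm, 2:35 pm–5:15 pm.
Lengths: 1 h 20 min + 2 h 40 min = 4 h.

4 h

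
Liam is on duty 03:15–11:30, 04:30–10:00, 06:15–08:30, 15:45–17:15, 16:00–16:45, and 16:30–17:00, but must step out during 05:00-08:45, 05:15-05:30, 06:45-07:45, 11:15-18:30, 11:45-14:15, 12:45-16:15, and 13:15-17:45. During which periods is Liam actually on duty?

First set merges to 03:15–11:30, 15:45–17:15.
Second set merges to 05:00–08:45, 11:15–18:30.
03:15–11:30 with B removed leaves 03:15–05:00, 08:45–11:15.
15:45–17:15 lies entirely inside B → drops out.

03:15–05:00, 08:45–11:15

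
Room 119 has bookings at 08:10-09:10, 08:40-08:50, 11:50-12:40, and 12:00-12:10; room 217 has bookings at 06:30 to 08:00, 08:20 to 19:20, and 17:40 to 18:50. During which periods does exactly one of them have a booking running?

06:30-08:00, 08:10-08:20, 09:10-11:50, 12:40-19:20

Merge the first list: 08:10-09:10, 11:50-12:40.
Merge the second list: 06:30-08:00, 08:20-19:20.
A \ B = 08:10-08:20.
B \ A = 06:30-08:00, 09:10-11:50, 12:40-19:20.
Union of the two gives the symmetric difference.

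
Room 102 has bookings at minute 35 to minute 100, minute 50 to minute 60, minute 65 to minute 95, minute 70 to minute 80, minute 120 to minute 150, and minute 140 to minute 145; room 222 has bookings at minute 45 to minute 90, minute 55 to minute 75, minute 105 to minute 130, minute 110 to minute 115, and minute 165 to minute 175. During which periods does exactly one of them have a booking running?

minute 35 to minute 45, minute 90 to minute 100, minute 105 to minute 120, minute 130 to minute 150, minute 165 to minute 175

A, merged: minute 35 to minute 100, minute 120 to minute 150.
B, merged: minute 45 to minute 90, minute 105 to minute 130, minute 165 to minute 175.
A \ B = minute 35 to minute 45, minute 90 to minute 100, minute 130 to minute 150.
B \ A = minute 105 to minute 120, minute 165 to minute 175.
Union of the two gives the symmetric difference.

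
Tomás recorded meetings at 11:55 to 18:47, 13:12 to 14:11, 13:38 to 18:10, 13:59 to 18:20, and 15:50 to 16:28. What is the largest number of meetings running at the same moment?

4

Walk the sorted start/end points keeping a running depth.
The depth first hits 4 at 13:59.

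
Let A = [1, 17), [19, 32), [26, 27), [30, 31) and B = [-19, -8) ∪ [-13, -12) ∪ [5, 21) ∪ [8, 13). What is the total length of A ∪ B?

Merge the first list: [1, 17), [19, 32).
Merge the second list: [-19, -8), [5, 21).
A ∪ B = [-19, -8), [1, 32).
Total: 11 + 31 = 42.

42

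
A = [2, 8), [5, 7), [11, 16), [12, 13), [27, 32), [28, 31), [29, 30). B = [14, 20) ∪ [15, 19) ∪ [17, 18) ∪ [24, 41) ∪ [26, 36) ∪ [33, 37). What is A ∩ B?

A, merged: [2, 8), [11, 16), [27, 32).
B, merged: [14, 20), [24, 41).
[2, 8) falls entirely outside B.
[11, 16) overlaps B on [14, 16).
[27, 32) overlaps B on [27, 32).

[14, 16) ∪ [27, 32)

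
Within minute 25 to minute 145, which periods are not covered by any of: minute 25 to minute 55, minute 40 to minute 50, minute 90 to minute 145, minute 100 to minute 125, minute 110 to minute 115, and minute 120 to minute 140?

Covered (merged): minute 25 to minute 55, minute 90 to minute 145.
Uncovered inside minute 25 to minute 145: minute 55 to minute 90.

minute 55 to minute 90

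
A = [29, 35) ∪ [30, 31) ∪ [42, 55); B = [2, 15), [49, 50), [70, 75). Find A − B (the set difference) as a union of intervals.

Merge the first list: [29, 35), [42, 55).
[29, 35): nothing removed.
[42, 55) \ B = [42, 49), [50, 55).

[29, 35) ∪ [42, 49) ∪ [50, 55)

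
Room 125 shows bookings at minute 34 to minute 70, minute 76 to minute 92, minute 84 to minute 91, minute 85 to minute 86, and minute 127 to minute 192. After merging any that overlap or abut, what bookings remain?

minute 34 to minute 70, minute 76 to minute 92, minute 127 to minute 192

minute 76 to minute 92 is disjoint → start new block.
minute 84 to minute 91 overlaps/touches minute 76 to minute 92 → extend to minute 76 to minute 92.
minute 85 to minute 86 overlaps/touches minute 76 to minute 92 → extend to minute 76 to minute 92.
minute 127 to minute 192 is disjoint → start new block.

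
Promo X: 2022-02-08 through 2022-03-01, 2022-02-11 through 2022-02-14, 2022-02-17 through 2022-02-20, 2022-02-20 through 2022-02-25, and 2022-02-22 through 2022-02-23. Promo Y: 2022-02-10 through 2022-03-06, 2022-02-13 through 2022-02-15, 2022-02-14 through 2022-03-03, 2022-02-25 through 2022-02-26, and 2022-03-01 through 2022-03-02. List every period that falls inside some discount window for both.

2022-02-10 through 2022-03-01

First set merges to 2022-02-08 through 2022-03-01.
Second set merges to 2022-02-10 through 2022-03-06.
2022-02-08 through 2022-03-01 meets the second set on 2022-02-10 through 2022-03-01.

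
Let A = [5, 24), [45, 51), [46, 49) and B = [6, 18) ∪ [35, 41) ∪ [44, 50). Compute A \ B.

A, merged: [5, 24), [45, 51).
[5, 24) \ B = [5, 6), [18, 24).
[45, 51) \ B = [50, 51).

[5, 6) ∪ [18, 24) ∪ [50, 51)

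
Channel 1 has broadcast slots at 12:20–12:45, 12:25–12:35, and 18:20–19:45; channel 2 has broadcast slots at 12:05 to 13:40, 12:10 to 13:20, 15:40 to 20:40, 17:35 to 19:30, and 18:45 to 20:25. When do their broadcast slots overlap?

12:20-12:45, 18:20-19:45

First set merges to 12:20-12:45, 18:20-19:45.
Second set merges to 12:05-13:40, 15:40-20:40.
12:20-12:45 meets the second set on 12:20-12:45.
18:20-19:45 meets the second set on 18:20-19:45.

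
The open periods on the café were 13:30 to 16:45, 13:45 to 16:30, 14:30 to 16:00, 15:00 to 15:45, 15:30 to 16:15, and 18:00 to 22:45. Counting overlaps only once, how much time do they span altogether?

Merged: 13:30-16:45, 18:00-22:45.
Lengths: 3 h 15 min + 4 h 45 min = 8 h.

8 h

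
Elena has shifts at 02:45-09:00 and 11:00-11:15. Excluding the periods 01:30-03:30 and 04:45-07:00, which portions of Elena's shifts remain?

03:30–04:45, 07:00–09:00, 11:00–11:15

02:45–09:00 with B removed leaves 03:30–04:45, 07:00–09:00.
11:00–11:15 is untouched.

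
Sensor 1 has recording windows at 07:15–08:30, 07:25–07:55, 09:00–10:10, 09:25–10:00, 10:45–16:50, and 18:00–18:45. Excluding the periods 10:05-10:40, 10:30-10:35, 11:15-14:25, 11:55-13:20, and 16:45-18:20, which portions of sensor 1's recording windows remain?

07:15–08:30, 09:00–10:05, 10:45–11:15, 14:25–16:45, 18:20–18:45

A, merged: 07:15–08:30, 09:00–10:10, 10:45–16:50, 18:00–18:45.
B, merged: 10:05–10:40, 11:15–14:25, 16:45–18:20.
07:15–08:30: nothing removed.
09:00–10:10 \ B = 09:00–10:05.
10:45–16:50 \ B = 10:45–11:15, 14:25–16:45.
18:00–18:45 \ B = 18:20–18:45.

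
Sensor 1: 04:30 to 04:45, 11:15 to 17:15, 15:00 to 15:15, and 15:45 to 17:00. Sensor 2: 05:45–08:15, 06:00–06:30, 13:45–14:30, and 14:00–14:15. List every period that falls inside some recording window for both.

First set merges to 04:30–04:45, 11:15–17:15.
Second set merges to 05:45–08:15, 13:45–14:30.
04:30–04:45 falls entirely outside B.
11:15–17:15 overlaps B on 13:45–14:30.

13:45–14:30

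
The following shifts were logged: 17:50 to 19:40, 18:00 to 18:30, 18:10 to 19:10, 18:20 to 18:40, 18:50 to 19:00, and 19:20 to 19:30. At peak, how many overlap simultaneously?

Sweep endpoints in order; track running count of active intervals.
Peak of 4 reached at 18:20.

4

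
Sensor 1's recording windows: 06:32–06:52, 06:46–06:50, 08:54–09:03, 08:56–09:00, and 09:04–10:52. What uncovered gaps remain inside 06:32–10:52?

The merged coverage is 06:32–06:52, 08:54–09:03, 09:04–10:52.
Complement within 06:32–10:52: 06:52–08:54, 09:03–09:04.

06:52–08:54, 09:03–09:04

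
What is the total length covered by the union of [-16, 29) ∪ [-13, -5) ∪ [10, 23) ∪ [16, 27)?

45

Merged: [-16, 29).
Length: 45.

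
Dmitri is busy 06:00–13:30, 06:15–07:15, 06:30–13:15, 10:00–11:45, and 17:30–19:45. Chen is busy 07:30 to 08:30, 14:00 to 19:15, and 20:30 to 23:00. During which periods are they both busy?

A, merged: 06:00–13:30, 17:30–19:45.
06:00–13:30 meets the second set on 07:30–08:30.
17:30–19:45 meets the second set on 17:30–19:15.

07:30–08:30, 17:30–19:15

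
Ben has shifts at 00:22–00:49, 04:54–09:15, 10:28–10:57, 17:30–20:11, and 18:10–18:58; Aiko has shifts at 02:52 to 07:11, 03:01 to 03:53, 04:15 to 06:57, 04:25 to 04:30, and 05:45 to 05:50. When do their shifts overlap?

04:54–07:11

Merge the first list: 00:22–00:49, 04:54–09:15, 10:28–10:57, 17:30–20:11.
Merge the second list: 02:52–07:11.
00:22–00:49 meets no B interval.
04:54–09:15 ∩ B → 04:54–07:11.
10:28–10:57 meets no B interval.
17:30–20:11 meets no B interval.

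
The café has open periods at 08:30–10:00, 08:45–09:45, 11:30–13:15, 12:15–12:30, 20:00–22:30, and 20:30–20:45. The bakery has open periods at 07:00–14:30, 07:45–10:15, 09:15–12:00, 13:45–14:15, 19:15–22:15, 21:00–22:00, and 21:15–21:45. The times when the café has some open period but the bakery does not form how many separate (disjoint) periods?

Merge the first list: 08:30-10:00, 11:30-13:15, 20:00-22:30.
Merge the second list: 07:00-14:30, 19:15-22:15.
A \ B = 22:15-22:30.
That is 1 disjoint piece.

1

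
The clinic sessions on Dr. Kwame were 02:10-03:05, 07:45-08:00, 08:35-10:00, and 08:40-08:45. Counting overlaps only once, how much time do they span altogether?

Merged: 02:10-03:05, 07:45-08:00, 08:35-10:00.
Lengths: 55 min + 15 min + 1 h 25 min = 2 h 35 min.

2 h 35 min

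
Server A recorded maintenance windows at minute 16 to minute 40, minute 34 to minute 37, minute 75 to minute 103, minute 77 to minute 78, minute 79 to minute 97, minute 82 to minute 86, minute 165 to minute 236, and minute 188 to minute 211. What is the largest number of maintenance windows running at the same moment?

Sweep endpoints in order; track running count of active intervals.
Peak of 3 reached at minute 82.

3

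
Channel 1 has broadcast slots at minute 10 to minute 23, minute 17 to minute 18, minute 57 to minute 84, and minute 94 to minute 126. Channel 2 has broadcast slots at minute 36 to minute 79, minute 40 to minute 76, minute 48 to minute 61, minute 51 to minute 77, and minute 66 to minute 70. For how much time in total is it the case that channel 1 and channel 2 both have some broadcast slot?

First set merges to minute 10 to minute 23, minute 57 to minute 84, minute 94 to minute 126.
Second set merges to minute 36 to minute 79.
A ∩ B = minute 57 to minute 79.
Total: 22 minutes.

22 minutes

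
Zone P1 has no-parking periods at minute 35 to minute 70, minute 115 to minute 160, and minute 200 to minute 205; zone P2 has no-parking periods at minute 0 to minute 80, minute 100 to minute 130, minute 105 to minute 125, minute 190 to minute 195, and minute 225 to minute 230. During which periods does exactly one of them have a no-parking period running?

B, merged: minute 0 to minute 80, minute 100 to minute 130, minute 190 to minute 195, minute 225 to minute 230.
A \ B = minute 130 to minute 160, minute 200 to minute 205.
B \ A = minute 0 to minute 35, minute 70 to minute 80, minute 100 to minute 115, minute 190 to minute 195, minute 225 to minute 230.
Union of the two gives the symmetric difference.

minute 0 to minute 35, minute 70 to minute 80, minute 100 to minute 115, minute 130 to minute 160, minute 190 to minute 195, minute 200 to minute 205, minute 225 to minute 230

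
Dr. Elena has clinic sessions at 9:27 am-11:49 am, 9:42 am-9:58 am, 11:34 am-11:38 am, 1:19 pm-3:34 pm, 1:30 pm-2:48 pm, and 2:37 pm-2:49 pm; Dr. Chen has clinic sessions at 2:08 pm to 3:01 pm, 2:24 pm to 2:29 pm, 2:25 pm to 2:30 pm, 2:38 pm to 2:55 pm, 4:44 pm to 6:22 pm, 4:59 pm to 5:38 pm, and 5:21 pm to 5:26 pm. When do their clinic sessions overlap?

2:08 pm–3:01 pm

A, merged: 9:27 am–11:49 am, 1:19 pm–3:34 pm.
B, merged: 2:08 pm–3:01 pm, 4:44 pm–6:22 pm.
9:27 am–11:49 am falls entirely outside B.
1:19 pm–3:34 pm overlaps B on 2:08 pm–3:01 pm.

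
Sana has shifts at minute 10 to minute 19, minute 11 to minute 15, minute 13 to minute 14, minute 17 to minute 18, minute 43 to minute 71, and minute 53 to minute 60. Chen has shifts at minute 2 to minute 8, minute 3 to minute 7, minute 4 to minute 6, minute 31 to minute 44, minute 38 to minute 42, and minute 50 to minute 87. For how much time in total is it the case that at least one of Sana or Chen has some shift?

Merge the first list: minute 10 to minute 19, minute 43 to minute 71.
Merge the second list: minute 2 to minute 8, minute 31 to minute 44, minute 50 to minute 87.
A ∪ B = minute 2 to minute 8, minute 10 to minute 19, minute 31 to minute 87.
Total: 6 minutes + 9 minutes + 56 minutes = 71 minutes.

71 minutes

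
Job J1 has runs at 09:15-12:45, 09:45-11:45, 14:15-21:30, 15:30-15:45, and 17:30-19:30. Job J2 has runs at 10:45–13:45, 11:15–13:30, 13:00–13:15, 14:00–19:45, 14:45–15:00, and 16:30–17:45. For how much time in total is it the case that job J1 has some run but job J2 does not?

3 h 15 min

Merge the first list: 09:15-12:45, 14:15-21:30.
Merge the second list: 10:45-13:45, 14:00-19:45.
A \ B = 09:15-10:45, 19:45-21:30.
Total: 1 h 30 min + 1 h 45 min = 3 h 15 min.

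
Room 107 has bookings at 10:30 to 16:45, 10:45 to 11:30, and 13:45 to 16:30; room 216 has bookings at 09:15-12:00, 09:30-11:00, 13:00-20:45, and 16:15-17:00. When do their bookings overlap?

10:30–12:00, 13:00–16:45

First set merges to 10:30–16:45.
Second set merges to 09:15–12:00, 13:00–20:45.
10:30–16:45 overlaps B on 10:30–12:00, 13:00–16:45.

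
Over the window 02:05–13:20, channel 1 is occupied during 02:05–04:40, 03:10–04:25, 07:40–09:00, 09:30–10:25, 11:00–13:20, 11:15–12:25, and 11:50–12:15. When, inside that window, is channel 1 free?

04:40-07:40, 09:00-09:30, 10:25-11:00

The merged coverage is 02:05-04:40, 07:40-09:00, 09:30-10:25, 11:00-13:20.
Complement within 02:05-13:20: 04:40-07:40, 09:00-09:30, 10:25-11:00.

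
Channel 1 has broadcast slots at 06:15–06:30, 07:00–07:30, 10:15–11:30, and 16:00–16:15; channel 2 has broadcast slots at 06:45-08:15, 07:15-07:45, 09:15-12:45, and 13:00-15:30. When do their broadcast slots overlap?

Second set merges to 06:45–08:15, 09:15–12:45, 13:00–15:30.
06:15–06:30 meets no B interval.
07:00–07:30 ∩ B → 07:00–07:30.
10:15–11:30 ∩ B → 10:15–11:30.
16:00–16:15 meets no B interval.

07:00–07:30, 10:15–11:30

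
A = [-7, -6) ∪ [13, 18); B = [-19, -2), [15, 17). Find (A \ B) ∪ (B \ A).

A but not B: [13, 15), [17, 18).
B but not A: [-19, -7), [-6, -2).
Combining gives A △ B.

[-19, -7) ∪ [-6, -2) ∪ [13, 15) ∪ [17, 18)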